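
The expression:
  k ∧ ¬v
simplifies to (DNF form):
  k ∧ ¬v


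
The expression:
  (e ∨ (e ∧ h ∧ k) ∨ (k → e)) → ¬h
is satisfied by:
  {k: True, e: False, h: False}
  {e: False, h: False, k: False}
  {k: True, e: True, h: False}
  {e: True, k: False, h: False}
  {h: True, k: True, e: False}


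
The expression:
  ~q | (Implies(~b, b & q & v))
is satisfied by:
  {b: True, q: False}
  {q: False, b: False}
  {q: True, b: True}


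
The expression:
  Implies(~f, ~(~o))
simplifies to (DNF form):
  f | o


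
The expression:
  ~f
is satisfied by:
  {f: False}


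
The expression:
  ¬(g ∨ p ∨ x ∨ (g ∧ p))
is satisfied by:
  {x: False, p: False, g: False}


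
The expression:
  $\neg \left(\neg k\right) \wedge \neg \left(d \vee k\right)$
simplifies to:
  $\text{False}$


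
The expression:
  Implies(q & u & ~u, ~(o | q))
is always true.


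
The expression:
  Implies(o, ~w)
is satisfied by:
  {w: False, o: False}
  {o: True, w: False}
  {w: True, o: False}


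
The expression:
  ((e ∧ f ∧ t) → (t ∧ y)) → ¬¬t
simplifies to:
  t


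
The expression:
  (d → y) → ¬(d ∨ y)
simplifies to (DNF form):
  ¬y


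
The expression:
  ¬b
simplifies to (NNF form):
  ¬b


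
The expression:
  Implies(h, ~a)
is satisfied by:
  {h: False, a: False}
  {a: True, h: False}
  {h: True, a: False}


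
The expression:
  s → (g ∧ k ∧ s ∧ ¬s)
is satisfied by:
  {s: False}


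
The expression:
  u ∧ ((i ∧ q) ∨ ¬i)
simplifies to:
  u ∧ (q ∨ ¬i)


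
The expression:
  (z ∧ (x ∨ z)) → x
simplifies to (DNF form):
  x ∨ ¬z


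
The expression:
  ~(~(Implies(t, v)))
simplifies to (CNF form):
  v | ~t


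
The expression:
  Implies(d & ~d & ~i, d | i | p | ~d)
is always true.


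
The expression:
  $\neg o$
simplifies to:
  $\neg o$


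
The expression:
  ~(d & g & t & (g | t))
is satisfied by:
  {g: False, t: False, d: False}
  {d: True, g: False, t: False}
  {t: True, g: False, d: False}
  {d: True, t: True, g: False}
  {g: True, d: False, t: False}
  {d: True, g: True, t: False}
  {t: True, g: True, d: False}


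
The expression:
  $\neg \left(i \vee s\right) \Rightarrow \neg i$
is always true.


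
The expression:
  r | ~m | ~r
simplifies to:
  True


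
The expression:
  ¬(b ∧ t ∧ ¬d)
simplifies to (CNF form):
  d ∨ ¬b ∨ ¬t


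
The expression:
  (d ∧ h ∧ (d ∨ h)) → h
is always true.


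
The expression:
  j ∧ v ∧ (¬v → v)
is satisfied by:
  {j: True, v: True}


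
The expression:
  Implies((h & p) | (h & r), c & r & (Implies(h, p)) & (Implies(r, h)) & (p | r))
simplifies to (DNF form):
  ~h | (c & p & r) | (~p & ~r)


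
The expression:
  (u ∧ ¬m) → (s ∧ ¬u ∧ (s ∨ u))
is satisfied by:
  {m: True, u: False}
  {u: False, m: False}
  {u: True, m: True}


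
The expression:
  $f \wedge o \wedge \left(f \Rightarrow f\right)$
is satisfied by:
  {f: True, o: True}


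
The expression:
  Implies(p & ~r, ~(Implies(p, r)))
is always true.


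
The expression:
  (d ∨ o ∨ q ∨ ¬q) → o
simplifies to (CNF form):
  o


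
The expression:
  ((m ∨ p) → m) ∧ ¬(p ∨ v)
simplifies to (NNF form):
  ¬p ∧ ¬v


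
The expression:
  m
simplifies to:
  m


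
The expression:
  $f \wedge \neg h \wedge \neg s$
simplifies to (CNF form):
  $f \wedge \neg h \wedge \neg s$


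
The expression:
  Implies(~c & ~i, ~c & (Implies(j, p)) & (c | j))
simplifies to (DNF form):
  c | i | (j & p)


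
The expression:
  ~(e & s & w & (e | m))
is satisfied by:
  {s: False, e: False, w: False}
  {w: True, s: False, e: False}
  {e: True, s: False, w: False}
  {w: True, e: True, s: False}
  {s: True, w: False, e: False}
  {w: True, s: True, e: False}
  {e: True, s: True, w: False}


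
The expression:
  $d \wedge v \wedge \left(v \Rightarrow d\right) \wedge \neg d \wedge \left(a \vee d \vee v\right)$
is never true.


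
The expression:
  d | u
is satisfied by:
  {d: True, u: True}
  {d: True, u: False}
  {u: True, d: False}


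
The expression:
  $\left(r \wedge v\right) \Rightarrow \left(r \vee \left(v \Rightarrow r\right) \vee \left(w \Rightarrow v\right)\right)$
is always true.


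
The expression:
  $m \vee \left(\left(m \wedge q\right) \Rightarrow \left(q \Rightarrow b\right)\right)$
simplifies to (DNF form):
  $\text{True}$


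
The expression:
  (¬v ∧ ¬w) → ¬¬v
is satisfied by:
  {v: True, w: True}
  {v: True, w: False}
  {w: True, v: False}


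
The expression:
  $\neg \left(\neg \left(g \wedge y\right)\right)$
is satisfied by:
  {g: True, y: True}


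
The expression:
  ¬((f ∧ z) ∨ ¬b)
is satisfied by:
  {b: True, z: False, f: False}
  {b: True, f: True, z: False}
  {b: True, z: True, f: False}


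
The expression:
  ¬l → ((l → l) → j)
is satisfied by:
  {l: True, j: True}
  {l: True, j: False}
  {j: True, l: False}


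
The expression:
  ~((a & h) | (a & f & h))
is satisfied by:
  {h: False, a: False}
  {a: True, h: False}
  {h: True, a: False}


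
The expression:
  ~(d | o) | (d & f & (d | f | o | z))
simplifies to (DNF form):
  (d & f) | (~d & ~o)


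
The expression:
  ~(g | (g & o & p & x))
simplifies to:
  ~g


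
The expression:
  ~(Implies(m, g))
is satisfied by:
  {m: True, g: False}


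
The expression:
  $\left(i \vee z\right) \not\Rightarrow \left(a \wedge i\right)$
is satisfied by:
  {z: True, a: False, i: False}
  {i: True, z: True, a: False}
  {i: True, z: False, a: False}
  {a: True, z: True, i: False}


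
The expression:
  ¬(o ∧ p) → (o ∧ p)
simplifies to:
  o ∧ p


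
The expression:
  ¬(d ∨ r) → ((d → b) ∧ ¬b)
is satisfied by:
  {r: True, d: True, b: False}
  {r: True, d: False, b: False}
  {d: True, r: False, b: False}
  {r: False, d: False, b: False}
  {r: True, b: True, d: True}
  {r: True, b: True, d: False}
  {b: True, d: True, r: False}


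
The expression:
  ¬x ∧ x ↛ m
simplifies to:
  False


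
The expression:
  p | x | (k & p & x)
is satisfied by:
  {x: True, p: True}
  {x: True, p: False}
  {p: True, x: False}


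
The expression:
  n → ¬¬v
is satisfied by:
  {v: True, n: False}
  {n: False, v: False}
  {n: True, v: True}


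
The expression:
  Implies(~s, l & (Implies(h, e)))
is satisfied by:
  {s: True, l: True, e: True, h: False}
  {s: True, l: True, h: False, e: False}
  {s: True, l: True, e: True, h: True}
  {s: True, l: True, h: True, e: False}
  {s: True, e: True, h: False, l: False}
  {s: True, h: False, e: False, l: False}
  {s: True, e: True, h: True, l: False}
  {s: True, h: True, e: False, l: False}
  {e: True, l: True, h: False, s: False}
  {l: True, h: False, e: False, s: False}
  {e: True, l: True, h: True, s: False}


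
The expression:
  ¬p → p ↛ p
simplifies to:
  p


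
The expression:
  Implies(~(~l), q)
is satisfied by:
  {q: True, l: False}
  {l: False, q: False}
  {l: True, q: True}


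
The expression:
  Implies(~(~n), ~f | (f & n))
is always true.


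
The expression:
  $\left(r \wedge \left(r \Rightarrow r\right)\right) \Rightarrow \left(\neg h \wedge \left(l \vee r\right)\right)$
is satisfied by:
  {h: False, r: False}
  {r: True, h: False}
  {h: True, r: False}


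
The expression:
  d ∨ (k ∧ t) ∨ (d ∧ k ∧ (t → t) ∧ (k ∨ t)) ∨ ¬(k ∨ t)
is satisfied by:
  {d: True, k: False, t: False}
  {d: True, t: True, k: False}
  {d: True, k: True, t: False}
  {d: True, t: True, k: True}
  {t: False, k: False, d: False}
  {t: True, k: True, d: False}


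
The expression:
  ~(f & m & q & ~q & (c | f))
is always true.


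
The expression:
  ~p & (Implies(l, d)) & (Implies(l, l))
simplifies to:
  ~p & (d | ~l)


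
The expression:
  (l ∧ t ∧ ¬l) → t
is always true.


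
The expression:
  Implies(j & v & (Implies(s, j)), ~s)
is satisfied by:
  {s: False, v: False, j: False}
  {j: True, s: False, v: False}
  {v: True, s: False, j: False}
  {j: True, v: True, s: False}
  {s: True, j: False, v: False}
  {j: True, s: True, v: False}
  {v: True, s: True, j: False}


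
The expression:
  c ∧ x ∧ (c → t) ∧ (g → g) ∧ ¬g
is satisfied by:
  {t: True, c: True, x: True, g: False}


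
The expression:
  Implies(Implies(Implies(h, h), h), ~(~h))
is always true.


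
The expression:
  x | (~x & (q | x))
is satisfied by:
  {x: True, q: True}
  {x: True, q: False}
  {q: True, x: False}


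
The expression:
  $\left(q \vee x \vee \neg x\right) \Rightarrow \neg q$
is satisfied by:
  {q: False}


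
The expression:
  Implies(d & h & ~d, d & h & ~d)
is always true.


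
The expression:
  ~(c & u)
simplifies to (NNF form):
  ~c | ~u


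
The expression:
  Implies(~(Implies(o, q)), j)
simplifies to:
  j | q | ~o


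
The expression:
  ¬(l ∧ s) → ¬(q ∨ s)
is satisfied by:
  {l: True, q: False, s: False}
  {l: False, q: False, s: False}
  {s: True, l: True, q: False}
  {s: True, q: True, l: True}


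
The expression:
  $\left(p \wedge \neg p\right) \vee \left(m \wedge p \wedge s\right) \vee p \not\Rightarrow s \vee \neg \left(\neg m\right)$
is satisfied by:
  {m: True, p: True, s: False}
  {m: True, p: False, s: False}
  {m: True, s: True, p: True}
  {m: True, s: True, p: False}
  {p: True, s: False, m: False}


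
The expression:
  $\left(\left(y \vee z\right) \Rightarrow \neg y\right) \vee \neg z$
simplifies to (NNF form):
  $\neg y \vee \neg z$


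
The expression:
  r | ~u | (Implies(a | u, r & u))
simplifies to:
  r | ~u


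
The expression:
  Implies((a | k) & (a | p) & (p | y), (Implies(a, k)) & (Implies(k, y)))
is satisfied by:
  {y: False, a: False, p: False, k: False}
  {k: True, y: False, a: False, p: False}
  {p: True, y: False, a: False, k: False}
  {a: True, k: False, y: False, p: False}
  {k: True, a: True, y: False, p: False}
  {y: True, p: False, a: False, k: False}
  {k: True, y: True, p: False, a: False}
  {p: True, y: True, k: False, a: False}
  {k: True, p: True, y: True, a: False}
  {k: True, a: True, y: True, p: False}
  {k: True, a: True, y: True, p: True}


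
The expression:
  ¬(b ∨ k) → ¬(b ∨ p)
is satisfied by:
  {b: True, k: True, p: False}
  {b: True, p: False, k: False}
  {k: True, p: False, b: False}
  {k: False, p: False, b: False}
  {b: True, k: True, p: True}
  {b: True, p: True, k: False}
  {k: True, p: True, b: False}


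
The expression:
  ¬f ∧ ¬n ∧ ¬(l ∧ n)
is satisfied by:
  {n: False, f: False}


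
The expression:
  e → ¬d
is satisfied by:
  {e: False, d: False}
  {d: True, e: False}
  {e: True, d: False}


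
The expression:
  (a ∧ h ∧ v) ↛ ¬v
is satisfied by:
  {a: True, h: True, v: True}


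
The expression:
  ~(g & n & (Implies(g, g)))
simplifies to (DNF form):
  ~g | ~n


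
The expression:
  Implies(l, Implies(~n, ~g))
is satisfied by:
  {n: True, l: False, g: False}
  {l: False, g: False, n: False}
  {n: True, g: True, l: False}
  {g: True, l: False, n: False}
  {n: True, l: True, g: False}
  {l: True, n: False, g: False}
  {n: True, g: True, l: True}


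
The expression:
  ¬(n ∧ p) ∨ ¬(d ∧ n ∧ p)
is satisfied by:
  {p: False, d: False, n: False}
  {n: True, p: False, d: False}
  {d: True, p: False, n: False}
  {n: True, d: True, p: False}
  {p: True, n: False, d: False}
  {n: True, p: True, d: False}
  {d: True, p: True, n: False}


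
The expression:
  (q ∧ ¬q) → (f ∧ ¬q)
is always true.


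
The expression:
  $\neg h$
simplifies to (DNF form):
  $\neg h$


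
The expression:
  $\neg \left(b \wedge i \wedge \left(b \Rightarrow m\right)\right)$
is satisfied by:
  {m: False, b: False, i: False}
  {i: True, m: False, b: False}
  {b: True, m: False, i: False}
  {i: True, b: True, m: False}
  {m: True, i: False, b: False}
  {i: True, m: True, b: False}
  {b: True, m: True, i: False}


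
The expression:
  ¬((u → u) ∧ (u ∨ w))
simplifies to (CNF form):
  ¬u ∧ ¬w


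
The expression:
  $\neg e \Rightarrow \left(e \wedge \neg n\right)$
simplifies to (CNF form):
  $e$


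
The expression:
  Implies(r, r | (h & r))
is always true.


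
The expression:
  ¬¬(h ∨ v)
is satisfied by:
  {v: True, h: True}
  {v: True, h: False}
  {h: True, v: False}


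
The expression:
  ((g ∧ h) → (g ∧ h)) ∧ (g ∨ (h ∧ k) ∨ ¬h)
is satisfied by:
  {k: True, g: True, h: False}
  {k: True, h: False, g: False}
  {g: True, h: False, k: False}
  {g: False, h: False, k: False}
  {k: True, g: True, h: True}
  {k: True, h: True, g: False}
  {g: True, h: True, k: False}


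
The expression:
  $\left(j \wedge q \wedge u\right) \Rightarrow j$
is always true.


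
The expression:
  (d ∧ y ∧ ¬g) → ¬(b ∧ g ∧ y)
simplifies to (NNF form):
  True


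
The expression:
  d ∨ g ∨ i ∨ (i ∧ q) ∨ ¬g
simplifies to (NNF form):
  True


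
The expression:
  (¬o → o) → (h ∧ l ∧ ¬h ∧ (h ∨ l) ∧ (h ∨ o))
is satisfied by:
  {o: False}


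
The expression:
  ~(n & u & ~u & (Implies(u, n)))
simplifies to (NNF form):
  True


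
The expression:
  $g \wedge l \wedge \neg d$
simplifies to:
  $g \wedge l \wedge \neg d$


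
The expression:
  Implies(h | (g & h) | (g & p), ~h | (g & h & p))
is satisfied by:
  {p: True, g: True, h: False}
  {p: True, g: False, h: False}
  {g: True, p: False, h: False}
  {p: False, g: False, h: False}
  {p: True, h: True, g: True}


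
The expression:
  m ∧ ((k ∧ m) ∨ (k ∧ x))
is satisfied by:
  {m: True, k: True}


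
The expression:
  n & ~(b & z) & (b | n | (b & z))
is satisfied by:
  {n: True, z: False, b: False}
  {b: True, n: True, z: False}
  {z: True, n: True, b: False}


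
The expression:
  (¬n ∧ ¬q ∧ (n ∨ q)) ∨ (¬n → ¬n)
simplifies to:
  True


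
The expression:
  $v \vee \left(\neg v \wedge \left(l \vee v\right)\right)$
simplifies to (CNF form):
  $l \vee v$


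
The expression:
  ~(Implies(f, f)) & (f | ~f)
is never true.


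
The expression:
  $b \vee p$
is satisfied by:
  {b: True, p: True}
  {b: True, p: False}
  {p: True, b: False}


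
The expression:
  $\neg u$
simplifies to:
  $\neg u$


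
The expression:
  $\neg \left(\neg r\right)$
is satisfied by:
  {r: True}


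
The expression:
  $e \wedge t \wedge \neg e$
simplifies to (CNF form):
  $\text{False}$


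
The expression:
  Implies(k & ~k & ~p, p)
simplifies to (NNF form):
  True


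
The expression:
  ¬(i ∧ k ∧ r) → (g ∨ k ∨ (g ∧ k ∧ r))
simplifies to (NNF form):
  g ∨ k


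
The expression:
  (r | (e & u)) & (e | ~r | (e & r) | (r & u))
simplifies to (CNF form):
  (e | r) & (e | u) & (r | u) & (e | r | u)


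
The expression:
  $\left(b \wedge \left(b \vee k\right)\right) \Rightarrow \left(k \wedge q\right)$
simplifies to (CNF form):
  $\left(k \vee \neg b\right) \wedge \left(q \vee \neg b\right)$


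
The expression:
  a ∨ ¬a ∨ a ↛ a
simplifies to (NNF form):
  True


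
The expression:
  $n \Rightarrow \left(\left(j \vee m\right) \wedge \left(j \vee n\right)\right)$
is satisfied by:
  {m: True, j: True, n: False}
  {m: True, j: False, n: False}
  {j: True, m: False, n: False}
  {m: False, j: False, n: False}
  {n: True, m: True, j: True}
  {n: True, m: True, j: False}
  {n: True, j: True, m: False}


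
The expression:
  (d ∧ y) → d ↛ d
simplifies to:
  ¬d ∨ ¬y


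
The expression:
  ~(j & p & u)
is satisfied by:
  {p: False, u: False, j: False}
  {j: True, p: False, u: False}
  {u: True, p: False, j: False}
  {j: True, u: True, p: False}
  {p: True, j: False, u: False}
  {j: True, p: True, u: False}
  {u: True, p: True, j: False}


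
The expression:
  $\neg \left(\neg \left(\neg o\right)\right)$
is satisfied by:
  {o: False}


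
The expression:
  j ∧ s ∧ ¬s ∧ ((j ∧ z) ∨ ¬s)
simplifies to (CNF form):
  False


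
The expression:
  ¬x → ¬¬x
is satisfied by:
  {x: True}


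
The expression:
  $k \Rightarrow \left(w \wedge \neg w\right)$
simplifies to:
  $\neg k$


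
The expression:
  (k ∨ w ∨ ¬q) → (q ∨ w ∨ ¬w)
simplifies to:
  True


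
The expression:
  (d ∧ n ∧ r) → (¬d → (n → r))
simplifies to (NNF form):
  True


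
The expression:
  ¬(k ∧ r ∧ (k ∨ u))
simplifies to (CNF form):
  ¬k ∨ ¬r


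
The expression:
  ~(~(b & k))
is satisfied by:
  {b: True, k: True}


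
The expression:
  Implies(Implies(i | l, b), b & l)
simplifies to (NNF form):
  l | (i & ~b)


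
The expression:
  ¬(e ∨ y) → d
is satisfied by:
  {y: True, d: True, e: True}
  {y: True, d: True, e: False}
  {y: True, e: True, d: False}
  {y: True, e: False, d: False}
  {d: True, e: True, y: False}
  {d: True, e: False, y: False}
  {e: True, d: False, y: False}


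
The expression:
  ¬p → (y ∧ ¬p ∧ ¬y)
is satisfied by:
  {p: True}


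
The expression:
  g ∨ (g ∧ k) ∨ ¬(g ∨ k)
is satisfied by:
  {g: True, k: False}
  {k: False, g: False}
  {k: True, g: True}


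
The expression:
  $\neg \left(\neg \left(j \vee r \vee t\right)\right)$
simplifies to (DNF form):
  $j \vee r \vee t$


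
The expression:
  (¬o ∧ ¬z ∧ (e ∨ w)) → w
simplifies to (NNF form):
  o ∨ w ∨ z ∨ ¬e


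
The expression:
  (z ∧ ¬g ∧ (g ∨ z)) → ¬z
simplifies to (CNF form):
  g ∨ ¬z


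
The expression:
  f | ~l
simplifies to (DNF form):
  f | ~l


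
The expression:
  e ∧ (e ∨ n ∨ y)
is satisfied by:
  {e: True}


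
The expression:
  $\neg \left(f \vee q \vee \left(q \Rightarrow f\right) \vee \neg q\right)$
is never true.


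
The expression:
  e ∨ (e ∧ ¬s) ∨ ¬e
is always true.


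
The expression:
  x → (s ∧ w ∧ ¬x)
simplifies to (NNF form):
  ¬x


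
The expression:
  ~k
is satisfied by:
  {k: False}


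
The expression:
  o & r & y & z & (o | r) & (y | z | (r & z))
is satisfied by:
  {r: True, z: True, o: True, y: True}


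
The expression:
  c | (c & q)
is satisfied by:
  {c: True}


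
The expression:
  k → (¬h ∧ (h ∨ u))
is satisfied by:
  {u: True, h: False, k: False}
  {h: False, k: False, u: False}
  {u: True, h: True, k: False}
  {h: True, u: False, k: False}
  {k: True, u: True, h: False}


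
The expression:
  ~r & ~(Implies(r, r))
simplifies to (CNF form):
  False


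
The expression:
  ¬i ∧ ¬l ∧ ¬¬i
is never true.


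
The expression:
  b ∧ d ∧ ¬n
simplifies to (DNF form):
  b ∧ d ∧ ¬n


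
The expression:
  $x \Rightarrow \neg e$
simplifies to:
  $\neg e \vee \neg x$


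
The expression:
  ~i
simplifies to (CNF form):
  ~i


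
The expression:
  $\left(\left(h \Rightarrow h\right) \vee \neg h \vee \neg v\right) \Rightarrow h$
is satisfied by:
  {h: True}


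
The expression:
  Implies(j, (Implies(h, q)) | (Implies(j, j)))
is always true.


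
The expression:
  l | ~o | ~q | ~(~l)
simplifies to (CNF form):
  l | ~o | ~q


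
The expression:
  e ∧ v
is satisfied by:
  {e: True, v: True}


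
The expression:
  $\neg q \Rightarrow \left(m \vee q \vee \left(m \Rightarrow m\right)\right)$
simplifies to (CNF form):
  $\text{True}$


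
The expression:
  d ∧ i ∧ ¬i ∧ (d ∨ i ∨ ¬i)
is never true.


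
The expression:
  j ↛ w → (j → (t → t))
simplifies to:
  True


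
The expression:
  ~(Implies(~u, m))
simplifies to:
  ~m & ~u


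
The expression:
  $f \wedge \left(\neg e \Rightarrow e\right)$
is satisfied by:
  {e: True, f: True}


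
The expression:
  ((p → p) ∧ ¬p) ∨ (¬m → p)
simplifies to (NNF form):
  True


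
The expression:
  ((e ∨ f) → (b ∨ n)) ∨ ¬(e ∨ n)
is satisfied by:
  {n: True, b: True, e: False}
  {n: True, e: False, b: False}
  {b: True, e: False, n: False}
  {b: False, e: False, n: False}
  {n: True, b: True, e: True}
  {n: True, e: True, b: False}
  {b: True, e: True, n: False}


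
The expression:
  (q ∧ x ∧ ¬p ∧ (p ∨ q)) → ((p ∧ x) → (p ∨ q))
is always true.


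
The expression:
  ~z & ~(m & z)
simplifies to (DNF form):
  ~z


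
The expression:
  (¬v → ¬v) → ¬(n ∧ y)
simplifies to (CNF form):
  ¬n ∨ ¬y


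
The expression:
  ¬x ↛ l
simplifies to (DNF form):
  l ∨ ¬x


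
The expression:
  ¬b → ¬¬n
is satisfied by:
  {n: True, b: True}
  {n: True, b: False}
  {b: True, n: False}


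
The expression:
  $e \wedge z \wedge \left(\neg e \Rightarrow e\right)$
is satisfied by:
  {z: True, e: True}


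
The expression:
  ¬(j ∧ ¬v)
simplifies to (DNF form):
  v ∨ ¬j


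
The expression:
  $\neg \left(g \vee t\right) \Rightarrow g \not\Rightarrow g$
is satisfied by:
  {t: True, g: True}
  {t: True, g: False}
  {g: True, t: False}


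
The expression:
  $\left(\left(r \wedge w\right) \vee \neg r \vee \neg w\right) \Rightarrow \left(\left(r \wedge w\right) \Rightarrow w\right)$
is always true.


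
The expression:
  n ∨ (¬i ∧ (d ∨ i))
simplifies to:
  n ∨ (d ∧ ¬i)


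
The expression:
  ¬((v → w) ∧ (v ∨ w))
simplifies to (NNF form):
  ¬w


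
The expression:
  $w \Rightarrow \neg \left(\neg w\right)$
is always true.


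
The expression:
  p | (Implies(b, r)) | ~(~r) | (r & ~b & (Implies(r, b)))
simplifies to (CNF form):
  p | r | ~b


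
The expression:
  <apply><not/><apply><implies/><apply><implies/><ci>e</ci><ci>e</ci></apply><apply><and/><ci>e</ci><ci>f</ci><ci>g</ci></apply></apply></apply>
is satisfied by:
  {g: False, e: False, f: False}
  {f: True, g: False, e: False}
  {e: True, g: False, f: False}
  {f: True, e: True, g: False}
  {g: True, f: False, e: False}
  {f: True, g: True, e: False}
  {e: True, g: True, f: False}


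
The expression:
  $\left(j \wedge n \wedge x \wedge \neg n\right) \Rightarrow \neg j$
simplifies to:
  $\text{True}$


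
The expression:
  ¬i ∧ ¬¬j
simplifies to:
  j ∧ ¬i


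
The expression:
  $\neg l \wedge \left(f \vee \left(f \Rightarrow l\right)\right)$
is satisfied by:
  {l: False}


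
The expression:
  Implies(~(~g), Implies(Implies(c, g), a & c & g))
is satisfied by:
  {a: True, c: True, g: False}
  {a: True, c: False, g: False}
  {c: True, a: False, g: False}
  {a: False, c: False, g: False}
  {a: True, g: True, c: True}


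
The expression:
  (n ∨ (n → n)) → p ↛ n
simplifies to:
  p ∧ ¬n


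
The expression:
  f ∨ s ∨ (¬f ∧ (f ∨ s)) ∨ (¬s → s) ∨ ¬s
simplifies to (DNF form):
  True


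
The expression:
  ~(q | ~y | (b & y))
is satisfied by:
  {y: True, q: False, b: False}


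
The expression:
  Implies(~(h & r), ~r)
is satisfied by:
  {h: True, r: False}
  {r: False, h: False}
  {r: True, h: True}


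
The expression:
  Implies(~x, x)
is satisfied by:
  {x: True}


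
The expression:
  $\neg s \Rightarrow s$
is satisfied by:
  {s: True}


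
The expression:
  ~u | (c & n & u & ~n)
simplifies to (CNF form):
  ~u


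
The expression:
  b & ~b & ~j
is never true.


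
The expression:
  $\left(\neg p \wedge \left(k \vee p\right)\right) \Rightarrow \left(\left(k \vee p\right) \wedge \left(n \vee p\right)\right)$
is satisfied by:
  {n: True, p: True, k: False}
  {n: True, k: False, p: False}
  {p: True, k: False, n: False}
  {p: False, k: False, n: False}
  {n: True, p: True, k: True}
  {n: True, k: True, p: False}
  {p: True, k: True, n: False}


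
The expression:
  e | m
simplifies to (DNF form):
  e | m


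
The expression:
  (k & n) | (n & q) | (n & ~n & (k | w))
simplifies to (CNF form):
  n & (k | q)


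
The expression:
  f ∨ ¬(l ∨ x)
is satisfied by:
  {f: True, l: False, x: False}
  {x: True, f: True, l: False}
  {f: True, l: True, x: False}
  {x: True, f: True, l: True}
  {x: False, l: False, f: False}


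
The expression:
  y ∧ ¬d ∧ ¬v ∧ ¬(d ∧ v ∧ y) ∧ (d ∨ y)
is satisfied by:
  {y: True, d: False, v: False}


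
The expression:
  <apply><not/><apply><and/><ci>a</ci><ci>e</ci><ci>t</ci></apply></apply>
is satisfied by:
  {e: False, t: False, a: False}
  {a: True, e: False, t: False}
  {t: True, e: False, a: False}
  {a: True, t: True, e: False}
  {e: True, a: False, t: False}
  {a: True, e: True, t: False}
  {t: True, e: True, a: False}


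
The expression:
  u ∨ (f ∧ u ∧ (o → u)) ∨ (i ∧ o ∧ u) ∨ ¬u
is always true.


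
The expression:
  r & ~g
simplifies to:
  r & ~g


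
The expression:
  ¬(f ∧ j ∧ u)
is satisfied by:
  {u: False, j: False, f: False}
  {f: True, u: False, j: False}
  {j: True, u: False, f: False}
  {f: True, j: True, u: False}
  {u: True, f: False, j: False}
  {f: True, u: True, j: False}
  {j: True, u: True, f: False}


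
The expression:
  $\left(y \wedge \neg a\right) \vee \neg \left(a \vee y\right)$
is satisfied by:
  {a: False}


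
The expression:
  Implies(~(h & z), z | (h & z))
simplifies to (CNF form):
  z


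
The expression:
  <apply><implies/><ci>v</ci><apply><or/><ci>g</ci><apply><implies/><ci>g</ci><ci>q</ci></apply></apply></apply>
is always true.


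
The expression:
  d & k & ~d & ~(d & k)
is never true.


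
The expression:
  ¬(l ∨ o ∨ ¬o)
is never true.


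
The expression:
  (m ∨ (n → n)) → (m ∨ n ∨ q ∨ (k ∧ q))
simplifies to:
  m ∨ n ∨ q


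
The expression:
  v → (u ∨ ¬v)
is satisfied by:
  {u: True, v: False}
  {v: False, u: False}
  {v: True, u: True}


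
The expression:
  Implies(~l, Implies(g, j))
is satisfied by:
  {l: True, j: True, g: False}
  {l: True, j: False, g: False}
  {j: True, l: False, g: False}
  {l: False, j: False, g: False}
  {g: True, l: True, j: True}
  {g: True, l: True, j: False}
  {g: True, j: True, l: False}


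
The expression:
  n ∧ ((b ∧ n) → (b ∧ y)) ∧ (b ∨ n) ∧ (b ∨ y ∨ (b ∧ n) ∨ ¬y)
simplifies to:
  n ∧ (y ∨ ¬b)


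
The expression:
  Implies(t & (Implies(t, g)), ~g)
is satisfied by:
  {g: False, t: False}
  {t: True, g: False}
  {g: True, t: False}


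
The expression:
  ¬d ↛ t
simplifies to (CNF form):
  ¬d ∧ ¬t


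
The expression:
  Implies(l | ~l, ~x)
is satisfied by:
  {x: False}


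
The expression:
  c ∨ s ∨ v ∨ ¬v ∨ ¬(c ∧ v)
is always true.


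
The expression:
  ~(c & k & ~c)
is always true.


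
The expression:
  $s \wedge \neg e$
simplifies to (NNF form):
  $s \wedge \neg e$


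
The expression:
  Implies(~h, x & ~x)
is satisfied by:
  {h: True}


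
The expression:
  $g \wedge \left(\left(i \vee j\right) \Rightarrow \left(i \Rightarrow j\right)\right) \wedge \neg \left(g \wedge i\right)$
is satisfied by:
  {g: True, i: False}


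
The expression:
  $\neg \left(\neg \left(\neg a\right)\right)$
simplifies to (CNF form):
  $\neg a$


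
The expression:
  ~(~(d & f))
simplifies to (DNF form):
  d & f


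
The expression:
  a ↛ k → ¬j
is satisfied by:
  {k: True, a: False, j: False}
  {k: False, a: False, j: False}
  {j: True, k: True, a: False}
  {j: True, k: False, a: False}
  {a: True, k: True, j: False}
  {a: True, k: False, j: False}
  {a: True, j: True, k: True}


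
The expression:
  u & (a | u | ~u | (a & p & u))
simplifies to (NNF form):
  u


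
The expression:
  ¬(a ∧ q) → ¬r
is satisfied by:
  {a: True, q: True, r: False}
  {a: True, q: False, r: False}
  {q: True, a: False, r: False}
  {a: False, q: False, r: False}
  {r: True, a: True, q: True}


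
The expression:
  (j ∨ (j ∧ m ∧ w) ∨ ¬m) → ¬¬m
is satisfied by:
  {m: True}


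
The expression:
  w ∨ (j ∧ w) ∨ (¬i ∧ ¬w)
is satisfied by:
  {w: True, i: False}
  {i: False, w: False}
  {i: True, w: True}


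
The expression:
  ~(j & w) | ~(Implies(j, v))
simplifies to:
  ~j | ~v | ~w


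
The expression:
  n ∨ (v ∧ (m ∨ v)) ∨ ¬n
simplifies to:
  True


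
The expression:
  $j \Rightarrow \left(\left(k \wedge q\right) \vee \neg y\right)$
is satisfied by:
  {q: True, k: True, y: False, j: False}
  {q: True, k: False, y: False, j: False}
  {k: True, j: False, q: False, y: False}
  {j: False, k: False, q: False, y: False}
  {j: True, q: True, k: True, y: False}
  {j: True, q: True, k: False, y: False}
  {j: True, k: True, q: False, y: False}
  {j: True, k: False, q: False, y: False}
  {y: True, q: True, k: True, j: False}
  {y: True, q: True, k: False, j: False}
  {y: True, k: True, q: False, j: False}
  {y: True, k: False, q: False, j: False}
  {j: True, y: True, q: True, k: True}


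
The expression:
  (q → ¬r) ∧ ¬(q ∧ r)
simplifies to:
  ¬q ∨ ¬r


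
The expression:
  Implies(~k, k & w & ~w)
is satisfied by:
  {k: True}


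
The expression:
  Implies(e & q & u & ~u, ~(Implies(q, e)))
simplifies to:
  True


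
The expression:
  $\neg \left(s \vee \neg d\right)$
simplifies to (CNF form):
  $d \wedge \neg s$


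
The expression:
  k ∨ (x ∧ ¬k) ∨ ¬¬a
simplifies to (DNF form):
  a ∨ k ∨ x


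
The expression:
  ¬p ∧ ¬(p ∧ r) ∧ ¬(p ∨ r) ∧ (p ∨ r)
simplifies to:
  False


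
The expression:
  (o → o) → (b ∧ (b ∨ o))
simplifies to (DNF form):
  b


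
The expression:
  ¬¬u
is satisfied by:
  {u: True}


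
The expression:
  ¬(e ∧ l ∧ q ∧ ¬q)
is always true.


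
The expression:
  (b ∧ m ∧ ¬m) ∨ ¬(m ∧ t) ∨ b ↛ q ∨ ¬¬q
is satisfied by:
  {b: True, q: True, m: False, t: False}
  {b: True, m: False, t: False, q: False}
  {q: True, m: False, t: False, b: False}
  {q: False, m: False, t: False, b: False}
  {b: True, t: True, q: True, m: False}
  {b: True, t: True, q: False, m: False}
  {t: True, q: True, b: False, m: False}
  {t: True, b: False, m: False, q: False}
  {q: True, b: True, m: True, t: False}
  {b: True, m: True, q: False, t: False}
  {q: True, m: True, b: False, t: False}
  {m: True, b: False, t: False, q: False}
  {b: True, t: True, m: True, q: True}
  {b: True, t: True, m: True, q: False}
  {t: True, m: True, q: True, b: False}


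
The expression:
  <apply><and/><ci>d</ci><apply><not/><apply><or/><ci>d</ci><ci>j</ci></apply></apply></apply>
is never true.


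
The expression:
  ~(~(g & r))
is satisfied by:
  {r: True, g: True}


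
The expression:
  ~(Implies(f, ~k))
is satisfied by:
  {f: True, k: True}


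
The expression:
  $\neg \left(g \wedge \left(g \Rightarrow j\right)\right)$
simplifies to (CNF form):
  $\neg g \vee \neg j$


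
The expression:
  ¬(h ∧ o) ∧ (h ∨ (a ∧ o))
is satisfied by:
  {h: True, a: True, o: False}
  {h: True, a: False, o: False}
  {o: True, a: True, h: False}


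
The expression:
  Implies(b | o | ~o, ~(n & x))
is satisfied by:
  {x: False, n: False}
  {n: True, x: False}
  {x: True, n: False}


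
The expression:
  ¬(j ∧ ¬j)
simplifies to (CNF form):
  True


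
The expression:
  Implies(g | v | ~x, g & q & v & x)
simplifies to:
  x & (g | ~v) & (q | ~v) & (v | ~g)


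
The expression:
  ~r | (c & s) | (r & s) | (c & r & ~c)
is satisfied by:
  {s: True, r: False}
  {r: False, s: False}
  {r: True, s: True}


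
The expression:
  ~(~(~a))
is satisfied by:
  {a: False}


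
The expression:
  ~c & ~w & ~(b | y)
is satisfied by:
  {b: False, y: False, w: False, c: False}


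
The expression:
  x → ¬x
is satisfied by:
  {x: False}


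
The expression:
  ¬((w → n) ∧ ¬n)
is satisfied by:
  {n: True, w: True}
  {n: True, w: False}
  {w: True, n: False}


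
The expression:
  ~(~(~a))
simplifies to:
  ~a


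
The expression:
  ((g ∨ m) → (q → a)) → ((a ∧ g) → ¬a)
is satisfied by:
  {g: False, a: False}
  {a: True, g: False}
  {g: True, a: False}


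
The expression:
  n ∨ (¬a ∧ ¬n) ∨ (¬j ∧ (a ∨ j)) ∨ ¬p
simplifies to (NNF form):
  n ∨ ¬a ∨ ¬j ∨ ¬p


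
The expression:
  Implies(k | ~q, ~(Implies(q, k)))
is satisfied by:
  {q: True, k: False}


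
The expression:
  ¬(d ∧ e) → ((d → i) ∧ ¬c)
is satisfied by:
  {e: True, i: True, c: False, d: False}
  {e: True, i: False, c: False, d: False}
  {i: True, d: False, e: False, c: False}
  {d: False, i: False, e: False, c: False}
  {d: True, e: True, i: True, c: False}
  {d: True, e: True, i: False, c: False}
  {d: True, i: True, e: False, c: False}
  {d: True, c: True, e: True, i: True}
  {d: True, c: True, e: True, i: False}


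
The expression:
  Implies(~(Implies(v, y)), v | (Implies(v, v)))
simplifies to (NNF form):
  True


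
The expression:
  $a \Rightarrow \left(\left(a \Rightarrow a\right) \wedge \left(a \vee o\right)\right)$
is always true.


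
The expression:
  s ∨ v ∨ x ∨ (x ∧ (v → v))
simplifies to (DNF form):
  s ∨ v ∨ x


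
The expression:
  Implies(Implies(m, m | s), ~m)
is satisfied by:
  {m: False}


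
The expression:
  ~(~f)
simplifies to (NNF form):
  f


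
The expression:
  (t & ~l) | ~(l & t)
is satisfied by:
  {l: False, t: False}
  {t: True, l: False}
  {l: True, t: False}


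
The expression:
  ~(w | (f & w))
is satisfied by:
  {w: False}


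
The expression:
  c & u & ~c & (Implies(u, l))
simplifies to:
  False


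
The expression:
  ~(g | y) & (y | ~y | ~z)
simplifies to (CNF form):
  ~g & ~y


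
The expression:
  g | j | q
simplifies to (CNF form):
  g | j | q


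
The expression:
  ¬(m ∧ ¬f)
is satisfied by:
  {f: True, m: False}
  {m: False, f: False}
  {m: True, f: True}


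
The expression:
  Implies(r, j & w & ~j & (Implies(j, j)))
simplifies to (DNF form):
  ~r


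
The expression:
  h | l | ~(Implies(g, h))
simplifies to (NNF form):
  g | h | l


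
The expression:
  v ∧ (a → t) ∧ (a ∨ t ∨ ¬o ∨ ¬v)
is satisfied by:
  {t: True, v: True, a: False, o: False}
  {t: True, o: True, v: True, a: False}
  {t: True, a: True, v: True, o: False}
  {t: True, o: True, a: True, v: True}
  {v: True, o: False, a: False, t: False}


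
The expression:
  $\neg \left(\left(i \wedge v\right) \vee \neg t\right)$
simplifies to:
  $t \wedge \left(\neg i \vee \neg v\right)$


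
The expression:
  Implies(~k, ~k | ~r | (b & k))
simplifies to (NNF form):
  True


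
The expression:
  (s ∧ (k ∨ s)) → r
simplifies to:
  r ∨ ¬s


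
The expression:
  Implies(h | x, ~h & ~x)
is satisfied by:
  {x: False, h: False}


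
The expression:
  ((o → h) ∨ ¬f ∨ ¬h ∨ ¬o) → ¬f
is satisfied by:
  {f: False}


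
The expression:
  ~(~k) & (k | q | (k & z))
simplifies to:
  k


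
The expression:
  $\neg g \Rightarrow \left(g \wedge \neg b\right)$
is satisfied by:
  {g: True}


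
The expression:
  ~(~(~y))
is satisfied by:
  {y: False}


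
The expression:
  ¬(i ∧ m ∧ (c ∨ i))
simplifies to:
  ¬i ∨ ¬m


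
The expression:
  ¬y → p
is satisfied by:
  {y: True, p: True}
  {y: True, p: False}
  {p: True, y: False}


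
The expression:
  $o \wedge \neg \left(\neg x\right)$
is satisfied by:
  {x: True, o: True}


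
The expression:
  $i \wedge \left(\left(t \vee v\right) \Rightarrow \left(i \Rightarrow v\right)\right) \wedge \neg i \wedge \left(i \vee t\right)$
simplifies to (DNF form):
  $\text{False}$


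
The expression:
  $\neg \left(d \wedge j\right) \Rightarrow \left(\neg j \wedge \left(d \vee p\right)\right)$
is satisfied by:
  {d: True, p: True, j: False}
  {d: True, p: False, j: False}
  {j: True, d: True, p: True}
  {j: True, d: True, p: False}
  {p: True, j: False, d: False}


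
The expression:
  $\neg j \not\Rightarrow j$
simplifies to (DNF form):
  $\neg j$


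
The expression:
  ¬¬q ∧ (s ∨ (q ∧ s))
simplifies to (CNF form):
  q ∧ s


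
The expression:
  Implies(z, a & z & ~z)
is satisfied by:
  {z: False}


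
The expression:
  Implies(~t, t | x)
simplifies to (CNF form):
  t | x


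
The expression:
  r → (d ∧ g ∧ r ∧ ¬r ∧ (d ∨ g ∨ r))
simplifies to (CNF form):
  ¬r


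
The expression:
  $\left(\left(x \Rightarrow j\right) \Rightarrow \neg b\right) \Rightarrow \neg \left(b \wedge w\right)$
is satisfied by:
  {j: True, w: False, x: False, b: False}
  {j: False, w: False, x: False, b: False}
  {j: True, b: True, w: False, x: False}
  {b: True, j: False, w: False, x: False}
  {j: True, x: True, b: False, w: False}
  {x: True, b: False, w: False, j: False}
  {j: True, b: True, x: True, w: False}
  {b: True, x: True, j: False, w: False}
  {j: True, w: True, b: False, x: False}
  {w: True, b: False, x: False, j: False}
  {j: True, b: True, w: True, x: False}
  {b: True, w: True, j: False, x: False}
  {j: True, x: True, w: True, b: False}
  {x: True, w: True, b: False, j: False}
  {j: True, b: True, x: True, w: True}


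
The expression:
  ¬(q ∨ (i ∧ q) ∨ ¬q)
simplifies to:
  False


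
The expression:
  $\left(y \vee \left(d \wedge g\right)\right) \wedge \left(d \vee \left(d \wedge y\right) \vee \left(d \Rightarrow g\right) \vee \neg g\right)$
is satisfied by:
  {y: True, g: True, d: True}
  {y: True, g: True, d: False}
  {y: True, d: True, g: False}
  {y: True, d: False, g: False}
  {g: True, d: True, y: False}


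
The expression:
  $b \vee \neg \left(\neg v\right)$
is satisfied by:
  {b: True, v: True}
  {b: True, v: False}
  {v: True, b: False}


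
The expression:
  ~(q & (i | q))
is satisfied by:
  {q: False}


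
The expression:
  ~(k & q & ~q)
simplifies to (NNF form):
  True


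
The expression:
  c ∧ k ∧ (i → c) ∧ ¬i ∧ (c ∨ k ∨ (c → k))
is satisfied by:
  {c: True, k: True, i: False}


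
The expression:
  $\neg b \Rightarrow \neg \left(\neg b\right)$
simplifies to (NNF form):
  $b$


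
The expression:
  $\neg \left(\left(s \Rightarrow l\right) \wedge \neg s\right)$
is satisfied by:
  {s: True}


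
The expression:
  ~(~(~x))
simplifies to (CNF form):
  ~x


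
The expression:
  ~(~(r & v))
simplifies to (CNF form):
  r & v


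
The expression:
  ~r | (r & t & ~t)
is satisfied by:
  {r: False}


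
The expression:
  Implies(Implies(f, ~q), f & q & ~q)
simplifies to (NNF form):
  f & q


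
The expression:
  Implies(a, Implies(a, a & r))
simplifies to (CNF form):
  r | ~a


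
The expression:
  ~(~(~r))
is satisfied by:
  {r: False}


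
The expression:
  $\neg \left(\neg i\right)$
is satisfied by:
  {i: True}


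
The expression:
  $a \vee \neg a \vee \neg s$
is always true.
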